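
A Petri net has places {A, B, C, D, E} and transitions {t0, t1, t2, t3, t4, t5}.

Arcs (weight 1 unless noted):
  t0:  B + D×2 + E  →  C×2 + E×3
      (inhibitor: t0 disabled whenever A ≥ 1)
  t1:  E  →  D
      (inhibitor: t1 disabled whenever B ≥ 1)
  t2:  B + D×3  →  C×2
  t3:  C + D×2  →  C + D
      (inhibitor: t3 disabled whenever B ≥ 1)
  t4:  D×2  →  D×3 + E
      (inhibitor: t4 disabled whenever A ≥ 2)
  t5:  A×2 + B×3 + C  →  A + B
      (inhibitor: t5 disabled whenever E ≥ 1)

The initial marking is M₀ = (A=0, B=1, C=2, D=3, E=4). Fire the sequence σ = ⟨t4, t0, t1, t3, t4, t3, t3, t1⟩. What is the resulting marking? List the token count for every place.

step 1: fire t4:  (A=0, B=1, C=2, D=3, E=4) → (A=0, B=1, C=2, D=4, E=5)
step 2: fire t0:  (A=0, B=1, C=2, D=4, E=5) → (A=0, B=0, C=4, D=2, E=7)
step 3: fire t1:  (A=0, B=0, C=4, D=2, E=7) → (A=0, B=0, C=4, D=3, E=6)
step 4: fire t3:  (A=0, B=0, C=4, D=3, E=6) → (A=0, B=0, C=4, D=2, E=6)
step 5: fire t4:  (A=0, B=0, C=4, D=2, E=6) → (A=0, B=0, C=4, D=3, E=7)
step 6: fire t3:  (A=0, B=0, C=4, D=3, E=7) → (A=0, B=0, C=4, D=2, E=7)
step 7: fire t3:  (A=0, B=0, C=4, D=2, E=7) → (A=0, B=0, C=4, D=1, E=7)
step 8: fire t1:  (A=0, B=0, C=4, D=1, E=7) → (A=0, B=0, C=4, D=2, E=6)

(A=0, B=0, C=4, D=2, E=6)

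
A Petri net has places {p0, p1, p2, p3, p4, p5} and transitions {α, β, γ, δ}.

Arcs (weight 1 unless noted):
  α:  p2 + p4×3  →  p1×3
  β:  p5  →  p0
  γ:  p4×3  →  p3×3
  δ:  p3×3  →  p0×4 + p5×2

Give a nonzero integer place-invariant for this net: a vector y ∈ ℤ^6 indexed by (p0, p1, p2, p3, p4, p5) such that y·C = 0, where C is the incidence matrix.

y = (p0:0, p1:1, p2:3, p3:0, p4:0, p5:0)

Incidence matrix C (rows=places, cols=transitions):
        α    β    γ    δ
   p0   0    1    0    4
   p1   3    0    0    0
   p2  -1    0    0    0
   p3   0    0    3   -3
   p4  -3    0   -3    0
   p5   0   -1    0    2

Candidate y = [0, 1, 3, 0, 0, 0]; check y·C column-wise:
  col α: 1·3 + 3·-1 + 0·-3 = 0
  col β: 0·1 + 1·0 + 3·0 + 0·-1 = 0
  col γ: 1·0 + 3·0 + 0·3 + 0·-3 = 0
  col δ: 0·4 + 1·0 + 3·0 + 0·-3 + 0·2 = 0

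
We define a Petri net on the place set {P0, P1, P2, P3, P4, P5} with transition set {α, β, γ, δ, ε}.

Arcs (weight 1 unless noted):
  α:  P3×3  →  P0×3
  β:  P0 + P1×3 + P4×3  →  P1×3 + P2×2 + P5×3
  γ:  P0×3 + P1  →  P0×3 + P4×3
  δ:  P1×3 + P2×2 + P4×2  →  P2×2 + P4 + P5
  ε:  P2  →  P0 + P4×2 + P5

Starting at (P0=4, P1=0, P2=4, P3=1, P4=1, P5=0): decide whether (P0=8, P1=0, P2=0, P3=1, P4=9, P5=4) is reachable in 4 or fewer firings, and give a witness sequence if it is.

step 1: fire ε:  (P0=4, P1=0, P2=4, P3=1, P4=1, P5=0) → (P0=5, P1=0, P2=3, P3=1, P4=3, P5=1)
step 2: fire ε:  (P0=5, P1=0, P2=3, P3=1, P4=3, P5=1) → (P0=6, P1=0, P2=2, P3=1, P4=5, P5=2)
step 3: fire ε:  (P0=6, P1=0, P2=2, P3=1, P4=5, P5=2) → (P0=7, P1=0, P2=1, P3=1, P4=7, P5=3)
step 4: fire ε:  (P0=7, P1=0, P2=1, P3=1, P4=7, P5=3) → (P0=8, P1=0, P2=0, P3=1, P4=9, P5=4)

YES — reachable via ⟨ε, ε, ε, ε⟩ (4 firings)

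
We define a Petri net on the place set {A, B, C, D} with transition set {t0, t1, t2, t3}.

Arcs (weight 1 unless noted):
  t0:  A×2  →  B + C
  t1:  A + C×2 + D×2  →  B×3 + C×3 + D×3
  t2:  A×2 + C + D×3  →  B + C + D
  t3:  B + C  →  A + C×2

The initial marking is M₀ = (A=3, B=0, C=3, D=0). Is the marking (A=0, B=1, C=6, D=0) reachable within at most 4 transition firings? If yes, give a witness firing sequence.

YES — reachable via ⟨t0, t3, t0⟩ (3 firings)

step 1: fire t0:  (A=3, B=0, C=3, D=0) → (A=1, B=1, C=4, D=0)
step 2: fire t3:  (A=1, B=1, C=4, D=0) → (A=2, B=0, C=5, D=0)
step 3: fire t0:  (A=2, B=0, C=5, D=0) → (A=0, B=1, C=6, D=0)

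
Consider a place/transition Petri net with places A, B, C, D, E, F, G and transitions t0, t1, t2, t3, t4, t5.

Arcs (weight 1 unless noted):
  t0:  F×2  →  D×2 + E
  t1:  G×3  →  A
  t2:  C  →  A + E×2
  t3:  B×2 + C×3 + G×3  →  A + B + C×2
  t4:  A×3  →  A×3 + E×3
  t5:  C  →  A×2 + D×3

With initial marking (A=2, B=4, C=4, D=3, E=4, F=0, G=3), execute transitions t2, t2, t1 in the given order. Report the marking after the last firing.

(A=5, B=4, C=2, D=3, E=8, F=0, G=0)

step 1: fire t2:  (A=2, B=4, C=4, D=3, E=4, F=0, G=3) → (A=3, B=4, C=3, D=3, E=6, F=0, G=3)
step 2: fire t2:  (A=3, B=4, C=3, D=3, E=6, F=0, G=3) → (A=4, B=4, C=2, D=3, E=8, F=0, G=3)
step 3: fire t1:  (A=4, B=4, C=2, D=3, E=8, F=0, G=3) → (A=5, B=4, C=2, D=3, E=8, F=0, G=0)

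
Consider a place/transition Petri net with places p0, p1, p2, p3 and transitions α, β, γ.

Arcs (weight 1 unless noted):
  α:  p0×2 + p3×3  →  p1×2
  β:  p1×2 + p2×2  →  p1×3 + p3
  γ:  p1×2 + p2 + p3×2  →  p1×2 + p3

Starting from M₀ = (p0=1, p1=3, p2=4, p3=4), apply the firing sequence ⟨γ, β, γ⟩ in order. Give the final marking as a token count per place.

(p0=1, p1=4, p2=0, p3=3)

step 1: fire γ:  (p0=1, p1=3, p2=4, p3=4) → (p0=1, p1=3, p2=3, p3=3)
step 2: fire β:  (p0=1, p1=3, p2=3, p3=3) → (p0=1, p1=4, p2=1, p3=4)
step 3: fire γ:  (p0=1, p1=4, p2=1, p3=4) → (p0=1, p1=4, p2=0, p3=3)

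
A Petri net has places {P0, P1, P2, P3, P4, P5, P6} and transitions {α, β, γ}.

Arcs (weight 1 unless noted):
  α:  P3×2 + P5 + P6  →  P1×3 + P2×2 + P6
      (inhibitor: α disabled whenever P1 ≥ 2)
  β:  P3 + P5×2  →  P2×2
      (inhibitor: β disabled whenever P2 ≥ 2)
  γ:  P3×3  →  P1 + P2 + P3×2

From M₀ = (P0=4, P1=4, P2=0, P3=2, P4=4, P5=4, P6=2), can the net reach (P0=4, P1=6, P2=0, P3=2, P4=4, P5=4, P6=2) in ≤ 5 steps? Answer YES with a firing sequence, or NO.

NO — not reachable within 5 firings

depth 0: 1 marking
depth 1: 2 markings reached so far
depth 2: 2 markings reached so far
(frontier empty at depth 2; search complete)
target is not among the 2 markings reachable within 5 steps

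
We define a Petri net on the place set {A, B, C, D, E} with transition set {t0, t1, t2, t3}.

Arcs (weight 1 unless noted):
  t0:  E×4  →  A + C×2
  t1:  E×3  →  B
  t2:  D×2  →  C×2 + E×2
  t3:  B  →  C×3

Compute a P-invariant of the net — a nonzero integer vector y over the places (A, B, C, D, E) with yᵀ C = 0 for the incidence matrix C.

y = (A:2, B:3, C:1, D:2, E:1)

Incidence matrix C (rows=places, cols=transitions):
       t0   t1   t2   t3
    A   1    0    0    0
    B   0    1    0   -1
    C   2    0    2    3
    D   0    0   -2    0
    E  -4   -3    2    0

Candidate y = [2, 3, 1, 2, 1]; check y·C column-wise:
  col t0: 2·1 + 3·0 + 1·2 + 2·0 + 1·-4 = 0
  col t1: 2·0 + 3·1 + 1·0 + 2·0 + 1·-3 = 0
  col t2: 2·0 + 3·0 + 1·2 + 2·-2 + 1·2 = 0
  col t3: 2·0 + 3·-1 + 1·3 + 2·0 + 1·0 = 0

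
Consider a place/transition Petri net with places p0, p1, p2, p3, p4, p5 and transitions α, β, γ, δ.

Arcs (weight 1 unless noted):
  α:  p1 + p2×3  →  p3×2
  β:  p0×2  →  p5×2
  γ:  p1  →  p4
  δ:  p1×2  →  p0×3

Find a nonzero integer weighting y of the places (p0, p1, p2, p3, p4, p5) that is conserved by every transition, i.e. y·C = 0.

y = (p0:0, p1:0, p2:2, p3:3, p4:0, p5:0)

Incidence matrix C (rows=places, cols=transitions):
        α    β    γ    δ
   p0   0   -2    0    3
   p1  -1    0   -1   -2
   p2  -3    0    0    0
   p3   2    0    0    0
   p4   0    0    1    0
   p5   0    2    0    0

Candidate y = [0, 0, 2, 3, 0, 0]; check y·C column-wise:
  col α: 0·-1 + 2·-3 + 3·2 = 0
  col β: 0·-2 + 2·0 + 3·0 + 0·2 = 0
  col γ: 0·-1 + 2·0 + 3·0 + 0·1 = 0
  col δ: 0·3 + 0·-2 + 2·0 + 3·0 = 0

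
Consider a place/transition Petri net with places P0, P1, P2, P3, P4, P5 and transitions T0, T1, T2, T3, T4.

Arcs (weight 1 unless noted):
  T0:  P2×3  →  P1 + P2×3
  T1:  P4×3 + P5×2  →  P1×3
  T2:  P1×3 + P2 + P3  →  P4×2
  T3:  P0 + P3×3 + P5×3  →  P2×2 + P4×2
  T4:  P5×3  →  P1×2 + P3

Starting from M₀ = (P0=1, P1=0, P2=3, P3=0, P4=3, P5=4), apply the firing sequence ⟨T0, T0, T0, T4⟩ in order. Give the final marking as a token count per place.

(P0=1, P1=5, P2=3, P3=1, P4=3, P5=1)

step 1: fire T0:  (P0=1, P1=0, P2=3, P3=0, P4=3, P5=4) → (P0=1, P1=1, P2=3, P3=0, P4=3, P5=4)
step 2: fire T0:  (P0=1, P1=1, P2=3, P3=0, P4=3, P5=4) → (P0=1, P1=2, P2=3, P3=0, P4=3, P5=4)
step 3: fire T0:  (P0=1, P1=2, P2=3, P3=0, P4=3, P5=4) → (P0=1, P1=3, P2=3, P3=0, P4=3, P5=4)
step 4: fire T4:  (P0=1, P1=3, P2=3, P3=0, P4=3, P5=4) → (P0=1, P1=5, P2=3, P3=1, P4=3, P5=1)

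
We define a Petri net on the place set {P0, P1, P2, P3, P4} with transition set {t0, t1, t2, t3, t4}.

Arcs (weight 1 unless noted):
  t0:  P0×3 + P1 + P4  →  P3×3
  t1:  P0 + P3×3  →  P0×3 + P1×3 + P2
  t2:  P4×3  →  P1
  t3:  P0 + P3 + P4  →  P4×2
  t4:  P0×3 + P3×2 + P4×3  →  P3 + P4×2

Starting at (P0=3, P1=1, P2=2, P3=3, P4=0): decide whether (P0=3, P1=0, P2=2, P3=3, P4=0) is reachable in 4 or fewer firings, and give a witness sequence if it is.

NO — not reachable within 4 firings

depth 0: 1 marking
depth 1: 2 markings reached so far
depth 2: 2 markings reached so far
(frontier empty at depth 2; search complete)
target is not among the 2 markings reachable within 4 steps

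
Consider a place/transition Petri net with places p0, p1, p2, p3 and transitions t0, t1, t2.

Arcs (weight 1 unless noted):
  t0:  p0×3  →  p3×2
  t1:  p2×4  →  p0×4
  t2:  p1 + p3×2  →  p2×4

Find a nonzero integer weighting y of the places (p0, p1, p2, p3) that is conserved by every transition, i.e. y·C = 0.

y = (p0:2, p1:2, p2:2, p3:3)

Incidence matrix C (rows=places, cols=transitions):
       t0   t1   t2
   p0  -3    4    0
   p1   0    0   -1
   p2   0   -4    4
   p3   2    0   -2

Candidate y = [2, 2, 2, 3]; check y·C column-wise:
  col t0: 2·-3 + 2·0 + 2·0 + 3·2 = 0
  col t1: 2·4 + 2·0 + 2·-4 + 3·0 = 0
  col t2: 2·0 + 2·-1 + 2·4 + 3·-2 = 0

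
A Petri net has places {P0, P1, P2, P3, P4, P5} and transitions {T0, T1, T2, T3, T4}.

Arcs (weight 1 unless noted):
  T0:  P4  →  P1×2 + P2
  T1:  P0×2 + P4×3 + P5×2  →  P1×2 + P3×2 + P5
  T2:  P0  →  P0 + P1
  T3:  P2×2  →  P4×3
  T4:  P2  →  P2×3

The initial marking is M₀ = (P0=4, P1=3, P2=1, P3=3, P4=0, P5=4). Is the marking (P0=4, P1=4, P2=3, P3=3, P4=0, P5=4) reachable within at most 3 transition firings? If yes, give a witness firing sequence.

YES — reachable via ⟨T2, T4⟩ (2 firings)

step 1: fire T2:  (P0=4, P1=3, P2=1, P3=3, P4=0, P5=4) → (P0=4, P1=4, P2=1, P3=3, P4=0, P5=4)
step 2: fire T4:  (P0=4, P1=4, P2=1, P3=3, P4=0, P5=4) → (P0=4, P1=4, P2=3, P3=3, P4=0, P5=4)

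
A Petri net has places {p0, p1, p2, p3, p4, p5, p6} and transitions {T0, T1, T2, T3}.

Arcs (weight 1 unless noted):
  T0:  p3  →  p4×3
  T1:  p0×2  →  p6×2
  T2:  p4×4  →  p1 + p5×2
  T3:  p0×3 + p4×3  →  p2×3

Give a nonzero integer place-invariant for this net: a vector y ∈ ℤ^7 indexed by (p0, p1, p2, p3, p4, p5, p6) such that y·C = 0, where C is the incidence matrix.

y = (p0:0, p1:4, p2:1, p3:3, p4:1, p5:0, p6:0)

Incidence matrix C (rows=places, cols=transitions):
       T0   T1   T2   T3
   p0   0   -2    0   -3
   p1   0    0    1    0
   p2   0    0    0    3
   p3  -1    0    0    0
   p4   3    0   -4   -3
   p5   0    0    2    0
   p6   0    2    0    0

Candidate y = [0, 4, 1, 3, 1, 0, 0]; check y·C column-wise:
  col T0: 4·0 + 1·0 + 3·-1 + 1·3 = 0
  col T1: 0·-2 + 4·0 + 1·0 + 3·0 + 1·0 + 0·2 = 0
  col T2: 4·1 + 1·0 + 3·0 + 1·-4 + 0·2 = 0
  col T3: 0·-3 + 4·0 + 1·3 + 3·0 + 1·-3 = 0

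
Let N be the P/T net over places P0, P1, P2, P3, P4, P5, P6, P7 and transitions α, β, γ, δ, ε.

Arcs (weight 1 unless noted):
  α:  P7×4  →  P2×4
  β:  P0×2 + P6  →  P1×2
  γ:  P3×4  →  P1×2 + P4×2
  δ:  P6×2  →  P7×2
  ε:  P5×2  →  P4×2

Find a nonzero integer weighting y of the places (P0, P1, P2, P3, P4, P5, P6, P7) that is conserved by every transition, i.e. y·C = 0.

Incidence matrix C (rows=places, cols=transitions):
        α    β    γ    δ    ε
   P0   0   -2    0    0    0
   P1   0    2    2    0    0
   P2   4    0    0    0    0
   P3   0    0   -4    0    0
   P4   0    0    2    0    2
   P5   0    0    0    0   -2
   P6   0   -1    0   -2    0
   P7  -4    0    0    2    0

Candidate y = [2, 2, 0, 1, 0, 0, 0, 0]; check y·C column-wise:
  col α: 2·0 + 2·0 + 0·4 + 1·0 + 0·-4 = 0
  col β: 2·-2 + 2·2 + 1·0 + 0·-1 = 0
  col γ: 2·0 + 2·2 + 1·-4 + 0·2 = 0
  col δ: 2·0 + 2·0 + 1·0 + 0·-2 + 0·2 = 0
  col ε: 2·0 + 2·0 + 1·0 + 0·2 + 0·-2 = 0

y = (P0:2, P1:2, P2:0, P3:1, P4:0, P5:0, P6:0, P7:0)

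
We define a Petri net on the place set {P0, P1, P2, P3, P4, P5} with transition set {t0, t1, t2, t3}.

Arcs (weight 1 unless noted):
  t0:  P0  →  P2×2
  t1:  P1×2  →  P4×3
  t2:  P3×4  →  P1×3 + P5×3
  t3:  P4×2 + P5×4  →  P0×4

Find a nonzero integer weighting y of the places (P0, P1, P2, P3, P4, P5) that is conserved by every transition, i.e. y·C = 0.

y = (P0:4, P1:12, P2:2, P3:9, P4:8, P5:0)

Incidence matrix C (rows=places, cols=transitions):
       t0   t1   t2   t3
   P0  -1    0    0    4
   P1   0   -2    3    0
   P2   2    0    0    0
   P3   0    0   -4    0
   P4   0    3    0   -2
   P5   0    0    3   -4

Candidate y = [4, 12, 2, 9, 8, 0]; check y·C column-wise:
  col t0: 4·-1 + 12·0 + 2·2 + 9·0 + 8·0 = 0
  col t1: 4·0 + 12·-2 + 2·0 + 9·0 + 8·3 = 0
  col t2: 4·0 + 12·3 + 2·0 + 9·-4 + 8·0 + 0·3 = 0
  col t3: 4·4 + 12·0 + 2·0 + 9·0 + 8·-2 + 0·-4 = 0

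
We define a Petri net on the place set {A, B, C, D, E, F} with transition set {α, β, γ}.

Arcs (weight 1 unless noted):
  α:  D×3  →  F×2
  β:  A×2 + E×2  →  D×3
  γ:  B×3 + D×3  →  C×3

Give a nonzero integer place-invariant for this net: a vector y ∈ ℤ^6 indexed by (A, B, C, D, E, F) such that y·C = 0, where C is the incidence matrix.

y = (A:0, B:1, C:1, D:0, E:0, F:0)

Incidence matrix C (rows=places, cols=transitions):
        α    β    γ
    A   0   -2    0
    B   0    0   -3
    C   0    0    3
    D  -3    3   -3
    E   0   -2    0
    F   2    0    0

Candidate y = [0, 1, 1, 0, 0, 0]; check y·C column-wise:
  col α: 1·0 + 1·0 + 0·-3 + 0·2 = 0
  col β: 0·-2 + 1·0 + 1·0 + 0·3 + 0·-2 = 0
  col γ: 1·-3 + 1·3 + 0·-3 = 0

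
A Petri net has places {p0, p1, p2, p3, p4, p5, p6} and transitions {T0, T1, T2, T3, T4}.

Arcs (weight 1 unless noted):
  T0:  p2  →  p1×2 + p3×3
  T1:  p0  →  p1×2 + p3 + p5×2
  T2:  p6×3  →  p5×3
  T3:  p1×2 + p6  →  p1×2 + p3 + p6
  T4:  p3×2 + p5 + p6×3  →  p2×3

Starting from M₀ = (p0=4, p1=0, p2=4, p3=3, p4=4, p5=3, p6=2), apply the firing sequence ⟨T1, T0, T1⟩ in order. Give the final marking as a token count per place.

(p0=2, p1=6, p2=3, p3=8, p4=4, p5=7, p6=2)

step 1: fire T1:  (p0=4, p1=0, p2=4, p3=3, p4=4, p5=3, p6=2) → (p0=3, p1=2, p2=4, p3=4, p4=4, p5=5, p6=2)
step 2: fire T0:  (p0=3, p1=2, p2=4, p3=4, p4=4, p5=5, p6=2) → (p0=3, p1=4, p2=3, p3=7, p4=4, p5=5, p6=2)
step 3: fire T1:  (p0=3, p1=4, p2=3, p3=7, p4=4, p5=5, p6=2) → (p0=2, p1=6, p2=3, p3=8, p4=4, p5=7, p6=2)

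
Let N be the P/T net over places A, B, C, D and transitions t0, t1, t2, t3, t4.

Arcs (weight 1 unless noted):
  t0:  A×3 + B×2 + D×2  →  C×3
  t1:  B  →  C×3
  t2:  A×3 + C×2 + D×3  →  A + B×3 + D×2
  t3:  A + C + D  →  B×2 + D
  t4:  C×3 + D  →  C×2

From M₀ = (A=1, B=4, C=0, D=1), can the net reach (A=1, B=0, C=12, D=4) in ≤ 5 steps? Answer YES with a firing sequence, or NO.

NO — not reachable within 5 firings

depth 0: 1 marking
depth 1: 2 markings reached so far
depth 2: 5 markings reached so far
depth 3: 8 markings reached so far
depth 4: 12 markings reached so far
depth 5: 15 markings reached so far
target is not among the 15 markings reachable within 5 steps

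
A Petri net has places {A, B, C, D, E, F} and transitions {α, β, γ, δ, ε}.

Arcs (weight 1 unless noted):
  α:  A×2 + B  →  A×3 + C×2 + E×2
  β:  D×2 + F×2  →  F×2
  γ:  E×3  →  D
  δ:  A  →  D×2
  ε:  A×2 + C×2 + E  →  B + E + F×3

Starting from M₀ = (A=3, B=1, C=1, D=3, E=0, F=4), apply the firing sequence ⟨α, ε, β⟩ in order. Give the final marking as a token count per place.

step 1: fire α:  (A=3, B=1, C=1, D=3, E=0, F=4) → (A=4, B=0, C=3, D=3, E=2, F=4)
step 2: fire ε:  (A=4, B=0, C=3, D=3, E=2, F=4) → (A=2, B=1, C=1, D=3, E=2, F=7)
step 3: fire β:  (A=2, B=1, C=1, D=3, E=2, F=7) → (A=2, B=1, C=1, D=1, E=2, F=7)

(A=2, B=1, C=1, D=1, E=2, F=7)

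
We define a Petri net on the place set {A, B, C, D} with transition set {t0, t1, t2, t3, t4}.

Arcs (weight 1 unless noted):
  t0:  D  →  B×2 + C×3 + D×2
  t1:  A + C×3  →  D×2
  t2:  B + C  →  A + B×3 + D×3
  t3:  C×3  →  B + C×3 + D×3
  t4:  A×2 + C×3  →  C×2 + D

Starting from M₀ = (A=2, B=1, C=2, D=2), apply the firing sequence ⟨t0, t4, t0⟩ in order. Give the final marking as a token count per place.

step 1: fire t0:  (A=2, B=1, C=2, D=2) → (A=2, B=3, C=5, D=3)
step 2: fire t4:  (A=2, B=3, C=5, D=3) → (A=0, B=3, C=4, D=4)
step 3: fire t0:  (A=0, B=3, C=4, D=4) → (A=0, B=5, C=7, D=5)

(A=0, B=5, C=7, D=5)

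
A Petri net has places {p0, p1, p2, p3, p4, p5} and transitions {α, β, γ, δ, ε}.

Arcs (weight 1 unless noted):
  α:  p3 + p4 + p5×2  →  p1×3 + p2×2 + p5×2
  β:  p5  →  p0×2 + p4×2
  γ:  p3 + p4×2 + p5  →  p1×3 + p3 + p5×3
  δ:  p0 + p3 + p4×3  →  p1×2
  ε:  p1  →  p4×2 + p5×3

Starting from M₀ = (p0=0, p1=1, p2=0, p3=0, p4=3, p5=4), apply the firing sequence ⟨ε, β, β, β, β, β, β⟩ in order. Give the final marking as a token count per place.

(p0=12, p1=0, p2=0, p3=0, p4=17, p5=1)

step 1: fire ε:  (p0=0, p1=1, p2=0, p3=0, p4=3, p5=4) → (p0=0, p1=0, p2=0, p3=0, p4=5, p5=7)
step 2: fire β:  (p0=0, p1=0, p2=0, p3=0, p4=5, p5=7) → (p0=2, p1=0, p2=0, p3=0, p4=7, p5=6)
step 3: fire β:  (p0=2, p1=0, p2=0, p3=0, p4=7, p5=6) → (p0=4, p1=0, p2=0, p3=0, p4=9, p5=5)
step 4: fire β:  (p0=4, p1=0, p2=0, p3=0, p4=9, p5=5) → (p0=6, p1=0, p2=0, p3=0, p4=11, p5=4)
step 5: fire β:  (p0=6, p1=0, p2=0, p3=0, p4=11, p5=4) → (p0=8, p1=0, p2=0, p3=0, p4=13, p5=3)
step 6: fire β:  (p0=8, p1=0, p2=0, p3=0, p4=13, p5=3) → (p0=10, p1=0, p2=0, p3=0, p4=15, p5=2)
step 7: fire β:  (p0=10, p1=0, p2=0, p3=0, p4=15, p5=2) → (p0=12, p1=0, p2=0, p3=0, p4=17, p5=1)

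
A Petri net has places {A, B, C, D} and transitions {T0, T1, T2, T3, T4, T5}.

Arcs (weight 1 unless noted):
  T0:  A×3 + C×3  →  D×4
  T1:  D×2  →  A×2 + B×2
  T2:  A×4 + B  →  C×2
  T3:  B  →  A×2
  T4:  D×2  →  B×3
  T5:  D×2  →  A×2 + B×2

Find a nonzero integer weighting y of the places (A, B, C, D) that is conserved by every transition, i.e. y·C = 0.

Incidence matrix C (rows=places, cols=transitions):
       T0   T1   T2   T3   T4   T5
    A  -3    2   -4    2    0    2
    B   0    2   -1   -1    3    2
    C  -3    0    2    0    0    0
    D   4   -2    0    0   -2   -2

Candidate y = [1, 2, 3, 3]; check y·C column-wise:
  col T0: 1·-3 + 2·0 + 3·-3 + 3·4 = 0
  col T1: 1·2 + 2·2 + 3·0 + 3·-2 = 0
  col T2: 1·-4 + 2·-1 + 3·2 + 3·0 = 0
  col T3: 1·2 + 2·-1 + 3·0 + 3·0 = 0
  col T4: 1·0 + 2·3 + 3·0 + 3·-2 = 0
  col T5: 1·2 + 2·2 + 3·0 + 3·-2 = 0

y = (A:1, B:2, C:3, D:3)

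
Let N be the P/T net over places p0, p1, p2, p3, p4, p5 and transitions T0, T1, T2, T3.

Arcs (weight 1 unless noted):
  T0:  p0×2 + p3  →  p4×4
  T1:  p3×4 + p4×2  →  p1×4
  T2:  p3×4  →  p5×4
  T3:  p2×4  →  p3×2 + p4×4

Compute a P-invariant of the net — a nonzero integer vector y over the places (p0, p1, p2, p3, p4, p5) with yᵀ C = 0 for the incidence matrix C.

Incidence matrix C (rows=places, cols=transitions):
       T0   T1   T2   T3
   p0  -2    0    0    0
   p1   0    4    0    0
   p2   0    0    0   -4
   p3  -1   -4   -4    2
   p4   4   -2    0    4
   p5   0    0    4    0

Candidate y = [4, 1, 2, 0, 2, 0]; check y·C column-wise:
  col T0: 4·-2 + 1·0 + 2·0 + 0·-1 + 2·4 = 0
  col T1: 4·0 + 1·4 + 2·0 + 0·-4 + 2·-2 = 0
  col T2: 4·0 + 1·0 + 2·0 + 0·-4 + 2·0 + 0·4 = 0
  col T3: 4·0 + 1·0 + 2·-4 + 0·2 + 2·4 = 0

y = (p0:4, p1:1, p2:2, p3:0, p4:2, p5:0)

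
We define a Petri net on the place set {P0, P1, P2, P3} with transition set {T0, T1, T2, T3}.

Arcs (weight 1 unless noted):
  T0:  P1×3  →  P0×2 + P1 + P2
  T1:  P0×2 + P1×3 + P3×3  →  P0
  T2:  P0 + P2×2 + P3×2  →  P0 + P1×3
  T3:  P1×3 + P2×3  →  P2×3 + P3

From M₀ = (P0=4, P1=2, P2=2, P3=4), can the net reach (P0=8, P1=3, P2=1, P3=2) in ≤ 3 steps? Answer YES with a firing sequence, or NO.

NO — not reachable within 3 firings

depth 0: 1 marking
depth 1: 2 markings reached so far
depth 2: 3 markings reached so far
depth 3: 4 markings reached so far
target is not among the 4 markings reachable within 3 steps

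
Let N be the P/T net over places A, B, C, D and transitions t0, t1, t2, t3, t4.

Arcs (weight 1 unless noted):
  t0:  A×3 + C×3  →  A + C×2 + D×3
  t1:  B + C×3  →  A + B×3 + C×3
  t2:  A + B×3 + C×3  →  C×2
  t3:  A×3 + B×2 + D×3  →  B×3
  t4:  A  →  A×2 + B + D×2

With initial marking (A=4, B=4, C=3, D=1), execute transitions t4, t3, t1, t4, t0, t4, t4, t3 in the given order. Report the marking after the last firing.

step 1: fire t4:  (A=4, B=4, C=3, D=1) → (A=5, B=5, C=3, D=3)
step 2: fire t3:  (A=5, B=5, C=3, D=3) → (A=2, B=6, C=3, D=0)
step 3: fire t1:  (A=2, B=6, C=3, D=0) → (A=3, B=8, C=3, D=0)
step 4: fire t4:  (A=3, B=8, C=3, D=0) → (A=4, B=9, C=3, D=2)
step 5: fire t0:  (A=4, B=9, C=3, D=2) → (A=2, B=9, C=2, D=5)
step 6: fire t4:  (A=2, B=9, C=2, D=5) → (A=3, B=10, C=2, D=7)
step 7: fire t4:  (A=3, B=10, C=2, D=7) → (A=4, B=11, C=2, D=9)
step 8: fire t3:  (A=4, B=11, C=2, D=9) → (A=1, B=12, C=2, D=6)

(A=1, B=12, C=2, D=6)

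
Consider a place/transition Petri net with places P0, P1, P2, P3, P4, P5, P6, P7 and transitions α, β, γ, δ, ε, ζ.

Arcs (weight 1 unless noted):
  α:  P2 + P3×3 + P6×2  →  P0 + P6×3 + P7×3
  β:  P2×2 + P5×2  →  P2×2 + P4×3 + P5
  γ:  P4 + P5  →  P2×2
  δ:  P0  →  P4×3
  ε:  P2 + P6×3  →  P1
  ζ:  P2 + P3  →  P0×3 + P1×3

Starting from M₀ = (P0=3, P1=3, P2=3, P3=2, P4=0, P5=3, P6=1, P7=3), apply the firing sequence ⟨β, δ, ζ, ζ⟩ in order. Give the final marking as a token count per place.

step 1: fire β:  (P0=3, P1=3, P2=3, P3=2, P4=0, P5=3, P6=1, P7=3) → (P0=3, P1=3, P2=3, P3=2, P4=3, P5=2, P6=1, P7=3)
step 2: fire δ:  (P0=3, P1=3, P2=3, P3=2, P4=3, P5=2, P6=1, P7=3) → (P0=2, P1=3, P2=3, P3=2, P4=6, P5=2, P6=1, P7=3)
step 3: fire ζ:  (P0=2, P1=3, P2=3, P3=2, P4=6, P5=2, P6=1, P7=3) → (P0=5, P1=6, P2=2, P3=1, P4=6, P5=2, P6=1, P7=3)
step 4: fire ζ:  (P0=5, P1=6, P2=2, P3=1, P4=6, P5=2, P6=1, P7=3) → (P0=8, P1=9, P2=1, P3=0, P4=6, P5=2, P6=1, P7=3)

(P0=8, P1=9, P2=1, P3=0, P4=6, P5=2, P6=1, P7=3)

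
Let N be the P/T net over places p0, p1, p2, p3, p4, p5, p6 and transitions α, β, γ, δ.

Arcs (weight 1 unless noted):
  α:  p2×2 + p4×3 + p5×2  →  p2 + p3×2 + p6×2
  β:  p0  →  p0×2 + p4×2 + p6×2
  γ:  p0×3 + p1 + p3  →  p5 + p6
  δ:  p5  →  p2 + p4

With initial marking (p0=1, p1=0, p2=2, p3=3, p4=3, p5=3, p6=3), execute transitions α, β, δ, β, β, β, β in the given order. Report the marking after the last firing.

(p0=6, p1=0, p2=2, p3=5, p4=11, p5=0, p6=15)

step 1: fire α:  (p0=1, p1=0, p2=2, p3=3, p4=3, p5=3, p6=3) → (p0=1, p1=0, p2=1, p3=5, p4=0, p5=1, p6=5)
step 2: fire β:  (p0=1, p1=0, p2=1, p3=5, p4=0, p5=1, p6=5) → (p0=2, p1=0, p2=1, p3=5, p4=2, p5=1, p6=7)
step 3: fire δ:  (p0=2, p1=0, p2=1, p3=5, p4=2, p5=1, p6=7) → (p0=2, p1=0, p2=2, p3=5, p4=3, p5=0, p6=7)
step 4: fire β:  (p0=2, p1=0, p2=2, p3=5, p4=3, p5=0, p6=7) → (p0=3, p1=0, p2=2, p3=5, p4=5, p5=0, p6=9)
step 5: fire β:  (p0=3, p1=0, p2=2, p3=5, p4=5, p5=0, p6=9) → (p0=4, p1=0, p2=2, p3=5, p4=7, p5=0, p6=11)
step 6: fire β:  (p0=4, p1=0, p2=2, p3=5, p4=7, p5=0, p6=11) → (p0=5, p1=0, p2=2, p3=5, p4=9, p5=0, p6=13)
step 7: fire β:  (p0=5, p1=0, p2=2, p3=5, p4=9, p5=0, p6=13) → (p0=6, p1=0, p2=2, p3=5, p4=11, p5=0, p6=15)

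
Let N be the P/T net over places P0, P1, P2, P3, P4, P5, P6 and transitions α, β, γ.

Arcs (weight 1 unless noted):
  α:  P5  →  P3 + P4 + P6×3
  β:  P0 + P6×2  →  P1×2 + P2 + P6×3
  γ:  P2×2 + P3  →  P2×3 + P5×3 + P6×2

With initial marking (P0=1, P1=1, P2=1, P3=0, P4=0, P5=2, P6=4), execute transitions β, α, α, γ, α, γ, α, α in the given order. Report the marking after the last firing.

step 1: fire β:  (P0=1, P1=1, P2=1, P3=0, P4=0, P5=2, P6=4) → (P0=0, P1=3, P2=2, P3=0, P4=0, P5=2, P6=5)
step 2: fire α:  (P0=0, P1=3, P2=2, P3=0, P4=0, P5=2, P6=5) → (P0=0, P1=3, P2=2, P3=1, P4=1, P5=1, P6=8)
step 3: fire α:  (P0=0, P1=3, P2=2, P3=1, P4=1, P5=1, P6=8) → (P0=0, P1=3, P2=2, P3=2, P4=2, P5=0, P6=11)
step 4: fire γ:  (P0=0, P1=3, P2=2, P3=2, P4=2, P5=0, P6=11) → (P0=0, P1=3, P2=3, P3=1, P4=2, P5=3, P6=13)
step 5: fire α:  (P0=0, P1=3, P2=3, P3=1, P4=2, P5=3, P6=13) → (P0=0, P1=3, P2=3, P3=2, P4=3, P5=2, P6=16)
step 6: fire γ:  (P0=0, P1=3, P2=3, P3=2, P4=3, P5=2, P6=16) → (P0=0, P1=3, P2=4, P3=1, P4=3, P5=5, P6=18)
step 7: fire α:  (P0=0, P1=3, P2=4, P3=1, P4=3, P5=5, P6=18) → (P0=0, P1=3, P2=4, P3=2, P4=4, P5=4, P6=21)
step 8: fire α:  (P0=0, P1=3, P2=4, P3=2, P4=4, P5=4, P6=21) → (P0=0, P1=3, P2=4, P3=3, P4=5, P5=3, P6=24)

(P0=0, P1=3, P2=4, P3=3, P4=5, P5=3, P6=24)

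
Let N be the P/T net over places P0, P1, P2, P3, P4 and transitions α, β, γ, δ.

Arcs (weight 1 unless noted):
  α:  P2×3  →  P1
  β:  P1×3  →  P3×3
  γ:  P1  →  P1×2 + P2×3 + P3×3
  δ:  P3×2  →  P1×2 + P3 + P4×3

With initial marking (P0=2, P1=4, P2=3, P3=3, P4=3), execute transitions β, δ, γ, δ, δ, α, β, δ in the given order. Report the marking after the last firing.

(P0=2, P1=8, P2=3, P3=8, P4=15)

step 1: fire β:  (P0=2, P1=4, P2=3, P3=3, P4=3) → (P0=2, P1=1, P2=3, P3=6, P4=3)
step 2: fire δ:  (P0=2, P1=1, P2=3, P3=6, P4=3) → (P0=2, P1=3, P2=3, P3=5, P4=6)
step 3: fire γ:  (P0=2, P1=3, P2=3, P3=5, P4=6) → (P0=2, P1=4, P2=6, P3=8, P4=6)
step 4: fire δ:  (P0=2, P1=4, P2=6, P3=8, P4=6) → (P0=2, P1=6, P2=6, P3=7, P4=9)
step 5: fire δ:  (P0=2, P1=6, P2=6, P3=7, P4=9) → (P0=2, P1=8, P2=6, P3=6, P4=12)
step 6: fire α:  (P0=2, P1=8, P2=6, P3=6, P4=12) → (P0=2, P1=9, P2=3, P3=6, P4=12)
step 7: fire β:  (P0=2, P1=9, P2=3, P3=6, P4=12) → (P0=2, P1=6, P2=3, P3=9, P4=12)
step 8: fire δ:  (P0=2, P1=6, P2=3, P3=9, P4=12) → (P0=2, P1=8, P2=3, P3=8, P4=15)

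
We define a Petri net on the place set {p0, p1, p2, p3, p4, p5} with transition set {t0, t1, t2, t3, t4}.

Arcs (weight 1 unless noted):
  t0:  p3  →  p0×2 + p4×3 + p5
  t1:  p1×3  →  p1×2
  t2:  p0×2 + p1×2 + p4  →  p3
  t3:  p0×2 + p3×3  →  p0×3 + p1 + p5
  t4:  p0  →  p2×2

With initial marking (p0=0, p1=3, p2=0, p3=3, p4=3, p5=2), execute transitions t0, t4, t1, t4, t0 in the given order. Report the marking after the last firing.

(p0=2, p1=2, p2=4, p3=1, p4=9, p5=4)

step 1: fire t0:  (p0=0, p1=3, p2=0, p3=3, p4=3, p5=2) → (p0=2, p1=3, p2=0, p3=2, p4=6, p5=3)
step 2: fire t4:  (p0=2, p1=3, p2=0, p3=2, p4=6, p5=3) → (p0=1, p1=3, p2=2, p3=2, p4=6, p5=3)
step 3: fire t1:  (p0=1, p1=3, p2=2, p3=2, p4=6, p5=3) → (p0=1, p1=2, p2=2, p3=2, p4=6, p5=3)
step 4: fire t4:  (p0=1, p1=2, p2=2, p3=2, p4=6, p5=3) → (p0=0, p1=2, p2=4, p3=2, p4=6, p5=3)
step 5: fire t0:  (p0=0, p1=2, p2=4, p3=2, p4=6, p5=3) → (p0=2, p1=2, p2=4, p3=1, p4=9, p5=4)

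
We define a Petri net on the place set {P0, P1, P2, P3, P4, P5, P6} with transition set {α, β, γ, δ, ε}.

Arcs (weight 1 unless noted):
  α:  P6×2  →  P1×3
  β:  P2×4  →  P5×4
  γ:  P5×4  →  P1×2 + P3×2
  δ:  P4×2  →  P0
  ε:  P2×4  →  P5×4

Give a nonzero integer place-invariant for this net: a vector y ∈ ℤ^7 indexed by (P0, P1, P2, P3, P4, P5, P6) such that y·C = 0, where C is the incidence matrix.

Incidence matrix C (rows=places, cols=transitions):
        α    β    γ    δ    ε
   P0   0    0    0    1    0
   P1   3    0    2    0    0
   P2   0   -4    0    0   -4
   P3   0    0    2    0    0
   P4   0    0    0   -2    0
   P5   0    4   -4    0    4
   P6  -2    0    0    0    0

Candidate y = [2, 0, 0, 0, 1, 0, 0]; check y·C column-wise:
  col α: 2·0 + 0·3 + 1·0 + 0·-2 = 0
  col β: 2·0 + 0·-4 + 1·0 + 0·4 = 0
  col γ: 2·0 + 0·2 + 0·2 + 1·0 + 0·-4 = 0
  col δ: 2·1 + 1·-2 = 0
  col ε: 2·0 + 0·-4 + 1·0 + 0·4 = 0

y = (P0:2, P1:0, P2:0, P3:0, P4:1, P5:0, P6:0)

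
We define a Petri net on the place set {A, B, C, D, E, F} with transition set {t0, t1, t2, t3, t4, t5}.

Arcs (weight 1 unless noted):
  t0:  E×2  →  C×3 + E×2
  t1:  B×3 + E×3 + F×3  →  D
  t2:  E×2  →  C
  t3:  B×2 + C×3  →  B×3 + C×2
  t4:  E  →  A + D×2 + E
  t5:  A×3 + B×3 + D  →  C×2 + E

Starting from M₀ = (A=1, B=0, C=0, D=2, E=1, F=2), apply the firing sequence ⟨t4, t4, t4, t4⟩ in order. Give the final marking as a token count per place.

step 1: fire t4:  (A=1, B=0, C=0, D=2, E=1, F=2) → (A=2, B=0, C=0, D=4, E=1, F=2)
step 2: fire t4:  (A=2, B=0, C=0, D=4, E=1, F=2) → (A=3, B=0, C=0, D=6, E=1, F=2)
step 3: fire t4:  (A=3, B=0, C=0, D=6, E=1, F=2) → (A=4, B=0, C=0, D=8, E=1, F=2)
step 4: fire t4:  (A=4, B=0, C=0, D=8, E=1, F=2) → (A=5, B=0, C=0, D=10, E=1, F=2)

(A=5, B=0, C=0, D=10, E=1, F=2)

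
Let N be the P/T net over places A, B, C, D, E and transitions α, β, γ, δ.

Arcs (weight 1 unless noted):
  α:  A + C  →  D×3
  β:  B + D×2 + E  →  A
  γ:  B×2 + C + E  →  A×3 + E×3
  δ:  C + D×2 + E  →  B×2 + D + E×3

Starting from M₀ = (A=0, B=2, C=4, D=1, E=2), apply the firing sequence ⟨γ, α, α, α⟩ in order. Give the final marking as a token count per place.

step 1: fire γ:  (A=0, B=2, C=4, D=1, E=2) → (A=3, B=0, C=3, D=1, E=4)
step 2: fire α:  (A=3, B=0, C=3, D=1, E=4) → (A=2, B=0, C=2, D=4, E=4)
step 3: fire α:  (A=2, B=0, C=2, D=4, E=4) → (A=1, B=0, C=1, D=7, E=4)
step 4: fire α:  (A=1, B=0, C=1, D=7, E=4) → (A=0, B=0, C=0, D=10, E=4)

(A=0, B=0, C=0, D=10, E=4)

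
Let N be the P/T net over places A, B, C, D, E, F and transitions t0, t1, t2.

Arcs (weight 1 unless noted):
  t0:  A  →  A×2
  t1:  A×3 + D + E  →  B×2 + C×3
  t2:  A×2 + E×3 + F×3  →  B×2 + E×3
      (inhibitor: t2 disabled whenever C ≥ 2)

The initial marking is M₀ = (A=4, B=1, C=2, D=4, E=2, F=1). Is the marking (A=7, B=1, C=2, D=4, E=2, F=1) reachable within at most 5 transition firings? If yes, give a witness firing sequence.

step 1: fire t0:  (A=4, B=1, C=2, D=4, E=2, F=1) → (A=5, B=1, C=2, D=4, E=2, F=1)
step 2: fire t0:  (A=5, B=1, C=2, D=4, E=2, F=1) → (A=6, B=1, C=2, D=4, E=2, F=1)
step 3: fire t0:  (A=6, B=1, C=2, D=4, E=2, F=1) → (A=7, B=1, C=2, D=4, E=2, F=1)

YES — reachable via ⟨t0, t0, t0⟩ (3 firings)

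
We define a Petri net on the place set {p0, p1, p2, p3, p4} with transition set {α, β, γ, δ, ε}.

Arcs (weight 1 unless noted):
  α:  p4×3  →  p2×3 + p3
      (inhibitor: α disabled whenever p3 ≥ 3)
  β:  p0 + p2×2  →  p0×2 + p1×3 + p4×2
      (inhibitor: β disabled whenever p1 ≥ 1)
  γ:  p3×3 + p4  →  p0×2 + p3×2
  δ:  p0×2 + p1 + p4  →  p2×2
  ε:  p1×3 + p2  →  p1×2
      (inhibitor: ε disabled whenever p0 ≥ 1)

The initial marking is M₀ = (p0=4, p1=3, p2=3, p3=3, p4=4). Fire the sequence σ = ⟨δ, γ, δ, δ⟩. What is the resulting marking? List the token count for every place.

step 1: fire δ:  (p0=4, p1=3, p2=3, p3=3, p4=4) → (p0=2, p1=2, p2=5, p3=3, p4=3)
step 2: fire γ:  (p0=2, p1=2, p2=5, p3=3, p4=3) → (p0=4, p1=2, p2=5, p3=2, p4=2)
step 3: fire δ:  (p0=4, p1=2, p2=5, p3=2, p4=2) → (p0=2, p1=1, p2=7, p3=2, p4=1)
step 4: fire δ:  (p0=2, p1=1, p2=7, p3=2, p4=1) → (p0=0, p1=0, p2=9, p3=2, p4=0)

(p0=0, p1=0, p2=9, p3=2, p4=0)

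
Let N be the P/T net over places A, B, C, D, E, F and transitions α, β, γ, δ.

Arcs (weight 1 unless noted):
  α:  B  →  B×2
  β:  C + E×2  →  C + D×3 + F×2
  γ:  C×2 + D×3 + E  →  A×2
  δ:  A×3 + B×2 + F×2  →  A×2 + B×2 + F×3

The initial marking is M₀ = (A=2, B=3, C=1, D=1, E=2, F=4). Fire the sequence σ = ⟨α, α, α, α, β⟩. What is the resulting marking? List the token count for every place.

step 1: fire α:  (A=2, B=3, C=1, D=1, E=2, F=4) → (A=2, B=4, C=1, D=1, E=2, F=4)
step 2: fire α:  (A=2, B=4, C=1, D=1, E=2, F=4) → (A=2, B=5, C=1, D=1, E=2, F=4)
step 3: fire α:  (A=2, B=5, C=1, D=1, E=2, F=4) → (A=2, B=6, C=1, D=1, E=2, F=4)
step 4: fire α:  (A=2, B=6, C=1, D=1, E=2, F=4) → (A=2, B=7, C=1, D=1, E=2, F=4)
step 5: fire β:  (A=2, B=7, C=1, D=1, E=2, F=4) → (A=2, B=7, C=1, D=4, E=0, F=6)

(A=2, B=7, C=1, D=4, E=0, F=6)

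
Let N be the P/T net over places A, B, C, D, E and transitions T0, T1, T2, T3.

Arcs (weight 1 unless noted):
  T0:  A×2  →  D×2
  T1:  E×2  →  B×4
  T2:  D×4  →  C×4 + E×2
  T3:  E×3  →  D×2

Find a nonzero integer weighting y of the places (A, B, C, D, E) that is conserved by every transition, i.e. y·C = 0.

Incidence matrix C (rows=places, cols=transitions):
       T0   T1   T2   T3
    A  -2    0    0    0
    B   0    4    0    0
    C   0    0    4    0
    D   2    0   -4    2
    E   0   -2    2   -3

Candidate y = [3, 1, 2, 3, 2]; check y·C column-wise:
  col T0: 3·-2 + 1·0 + 2·0 + 3·2 + 2·0 = 0
  col T1: 3·0 + 1·4 + 2·0 + 3·0 + 2·-2 = 0
  col T2: 3·0 + 1·0 + 2·4 + 3·-4 + 2·2 = 0
  col T3: 3·0 + 1·0 + 2·0 + 3·2 + 2·-3 = 0

y = (A:3, B:1, C:2, D:3, E:2)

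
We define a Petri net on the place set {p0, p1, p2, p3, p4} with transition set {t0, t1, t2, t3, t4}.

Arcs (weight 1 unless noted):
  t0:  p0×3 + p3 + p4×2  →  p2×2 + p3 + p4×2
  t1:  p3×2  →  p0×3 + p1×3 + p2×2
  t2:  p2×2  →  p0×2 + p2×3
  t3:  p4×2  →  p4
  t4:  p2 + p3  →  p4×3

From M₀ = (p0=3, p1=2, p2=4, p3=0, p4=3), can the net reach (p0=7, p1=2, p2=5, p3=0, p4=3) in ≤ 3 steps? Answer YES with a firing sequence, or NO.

NO — not reachable within 3 firings

depth 0: 1 marking
depth 1: 3 markings reached so far
depth 2: 6 markings reached so far
depth 3: 9 markings reached so far
target is not among the 9 markings reachable within 3 steps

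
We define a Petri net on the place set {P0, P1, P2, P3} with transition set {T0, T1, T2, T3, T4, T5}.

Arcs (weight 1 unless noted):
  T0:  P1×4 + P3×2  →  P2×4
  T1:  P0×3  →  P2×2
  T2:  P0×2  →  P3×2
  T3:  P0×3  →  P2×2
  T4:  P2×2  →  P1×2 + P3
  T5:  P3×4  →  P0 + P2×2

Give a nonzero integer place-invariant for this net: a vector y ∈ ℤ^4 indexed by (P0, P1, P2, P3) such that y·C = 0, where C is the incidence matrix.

y = (P0:2, P1:2, P2:3, P3:2)

Incidence matrix C (rows=places, cols=transitions):
       T0   T1   T2   T3   T4   T5
   P0   0   -3   -2   -3    0    1
   P1  -4    0    0    0    2    0
   P2   4    2    0    2   -2    2
   P3  -2    0    2    0    1   -4

Candidate y = [2, 2, 3, 2]; check y·C column-wise:
  col T0: 2·0 + 2·-4 + 3·4 + 2·-2 = 0
  col T1: 2·-3 + 2·0 + 3·2 + 2·0 = 0
  col T2: 2·-2 + 2·0 + 3·0 + 2·2 = 0
  col T3: 2·-3 + 2·0 + 3·2 + 2·0 = 0
  col T4: 2·0 + 2·2 + 3·-2 + 2·1 = 0
  col T5: 2·1 + 2·0 + 3·2 + 2·-4 = 0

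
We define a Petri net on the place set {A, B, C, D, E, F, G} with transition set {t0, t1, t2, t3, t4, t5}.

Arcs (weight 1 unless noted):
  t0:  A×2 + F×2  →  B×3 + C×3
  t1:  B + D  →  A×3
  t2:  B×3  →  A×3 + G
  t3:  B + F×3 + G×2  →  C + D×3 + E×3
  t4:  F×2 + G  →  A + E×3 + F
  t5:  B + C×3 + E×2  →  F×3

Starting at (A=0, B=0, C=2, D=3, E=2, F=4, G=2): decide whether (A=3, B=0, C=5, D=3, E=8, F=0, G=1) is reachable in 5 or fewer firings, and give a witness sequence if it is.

step 1: fire t4:  (A=0, B=0, C=2, D=3, E=2, F=4, G=2) → (A=1, B=0, C=2, D=3, E=5, F=3, G=1)
step 2: fire t4:  (A=1, B=0, C=2, D=3, E=5, F=3, G=1) → (A=2, B=0, C=2, D=3, E=8, F=2, G=0)
step 3: fire t0:  (A=2, B=0, C=2, D=3, E=8, F=2, G=0) → (A=0, B=3, C=5, D=3, E=8, F=0, G=0)
step 4: fire t2:  (A=0, B=3, C=5, D=3, E=8, F=0, G=0) → (A=3, B=0, C=5, D=3, E=8, F=0, G=1)

YES — reachable via ⟨t4, t4, t0, t2⟩ (4 firings)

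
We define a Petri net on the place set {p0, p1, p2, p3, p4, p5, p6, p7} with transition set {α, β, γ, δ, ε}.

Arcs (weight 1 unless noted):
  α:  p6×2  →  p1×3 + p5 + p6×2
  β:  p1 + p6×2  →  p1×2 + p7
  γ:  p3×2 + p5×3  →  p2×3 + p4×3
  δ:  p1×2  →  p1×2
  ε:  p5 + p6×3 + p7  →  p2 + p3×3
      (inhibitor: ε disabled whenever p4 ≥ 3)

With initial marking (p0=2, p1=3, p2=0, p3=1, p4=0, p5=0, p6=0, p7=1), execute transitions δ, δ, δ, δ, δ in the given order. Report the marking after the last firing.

step 1: fire δ:  (p0=2, p1=3, p2=0, p3=1, p4=0, p5=0, p6=0, p7=1) → (p0=2, p1=3, p2=0, p3=1, p4=0, p5=0, p6=0, p7=1)
step 2: fire δ:  (p0=2, p1=3, p2=0, p3=1, p4=0, p5=0, p6=0, p7=1) → (p0=2, p1=3, p2=0, p3=1, p4=0, p5=0, p6=0, p7=1)
step 3: fire δ:  (p0=2, p1=3, p2=0, p3=1, p4=0, p5=0, p6=0, p7=1) → (p0=2, p1=3, p2=0, p3=1, p4=0, p5=0, p6=0, p7=1)
step 4: fire δ:  (p0=2, p1=3, p2=0, p3=1, p4=0, p5=0, p6=0, p7=1) → (p0=2, p1=3, p2=0, p3=1, p4=0, p5=0, p6=0, p7=1)
step 5: fire δ:  (p0=2, p1=3, p2=0, p3=1, p4=0, p5=0, p6=0, p7=1) → (p0=2, p1=3, p2=0, p3=1, p4=0, p5=0, p6=0, p7=1)

(p0=2, p1=3, p2=0, p3=1, p4=0, p5=0, p6=0, p7=1)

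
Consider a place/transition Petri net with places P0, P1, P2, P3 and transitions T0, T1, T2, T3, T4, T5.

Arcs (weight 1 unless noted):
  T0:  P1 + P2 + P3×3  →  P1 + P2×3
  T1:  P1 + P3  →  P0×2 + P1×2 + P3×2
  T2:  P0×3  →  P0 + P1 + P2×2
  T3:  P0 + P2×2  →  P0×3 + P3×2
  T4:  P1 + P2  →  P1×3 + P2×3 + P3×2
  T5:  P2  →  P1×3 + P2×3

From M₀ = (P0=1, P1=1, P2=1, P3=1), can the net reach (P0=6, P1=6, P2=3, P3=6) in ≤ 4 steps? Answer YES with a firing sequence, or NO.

depth 0: 1 marking
depth 1: 4 markings reached so far
depth 2: 14 markings reached so far
depth 3: 41 markings reached so far
depth 4: 105 markings reached so far
target is not among the 105 markings reachable within 4 steps

NO — not reachable within 4 firings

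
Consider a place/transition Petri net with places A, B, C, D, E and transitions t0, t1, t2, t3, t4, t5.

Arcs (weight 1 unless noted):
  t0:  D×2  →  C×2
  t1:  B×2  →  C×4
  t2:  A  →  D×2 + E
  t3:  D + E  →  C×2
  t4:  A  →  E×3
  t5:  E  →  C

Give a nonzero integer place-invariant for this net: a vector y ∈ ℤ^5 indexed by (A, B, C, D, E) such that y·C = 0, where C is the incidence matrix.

Incidence matrix C (rows=places, cols=transitions):
       t0   t1   t2   t3   t4   t5
    A   0    0   -1    0   -1    0
    B   0   -2    0    0    0    0
    C   2    4    0    2    0    1
    D  -2    0    2   -1    0    0
    E   0    0    1   -1    3   -1

Candidate y = [3, 2, 1, 1, 1]; check y·C column-wise:
  col t0: 3·0 + 2·0 + 1·2 + 1·-2 + 1·0 = 0
  col t1: 3·0 + 2·-2 + 1·4 + 1·0 + 1·0 = 0
  col t2: 3·-1 + 2·0 + 1·0 + 1·2 + 1·1 = 0
  col t3: 3·0 + 2·0 + 1·2 + 1·-1 + 1·-1 = 0
  col t4: 3·-1 + 2·0 + 1·0 + 1·0 + 1·3 = 0
  col t5: 3·0 + 2·0 + 1·1 + 1·0 + 1·-1 = 0

y = (A:3, B:2, C:1, D:1, E:1)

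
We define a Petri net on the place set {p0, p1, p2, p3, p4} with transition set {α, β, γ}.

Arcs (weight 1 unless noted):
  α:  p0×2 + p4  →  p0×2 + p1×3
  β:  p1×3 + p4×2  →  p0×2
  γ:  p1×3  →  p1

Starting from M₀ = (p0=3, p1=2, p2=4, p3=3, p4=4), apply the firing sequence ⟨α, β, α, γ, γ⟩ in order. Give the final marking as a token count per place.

step 1: fire α:  (p0=3, p1=2, p2=4, p3=3, p4=4) → (p0=3, p1=5, p2=4, p3=3, p4=3)
step 2: fire β:  (p0=3, p1=5, p2=4, p3=3, p4=3) → (p0=5, p1=2, p2=4, p3=3, p4=1)
step 3: fire α:  (p0=5, p1=2, p2=4, p3=3, p4=1) → (p0=5, p1=5, p2=4, p3=3, p4=0)
step 4: fire γ:  (p0=5, p1=5, p2=4, p3=3, p4=0) → (p0=5, p1=3, p2=4, p3=3, p4=0)
step 5: fire γ:  (p0=5, p1=3, p2=4, p3=3, p4=0) → (p0=5, p1=1, p2=4, p3=3, p4=0)

(p0=5, p1=1, p2=4, p3=3, p4=0)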